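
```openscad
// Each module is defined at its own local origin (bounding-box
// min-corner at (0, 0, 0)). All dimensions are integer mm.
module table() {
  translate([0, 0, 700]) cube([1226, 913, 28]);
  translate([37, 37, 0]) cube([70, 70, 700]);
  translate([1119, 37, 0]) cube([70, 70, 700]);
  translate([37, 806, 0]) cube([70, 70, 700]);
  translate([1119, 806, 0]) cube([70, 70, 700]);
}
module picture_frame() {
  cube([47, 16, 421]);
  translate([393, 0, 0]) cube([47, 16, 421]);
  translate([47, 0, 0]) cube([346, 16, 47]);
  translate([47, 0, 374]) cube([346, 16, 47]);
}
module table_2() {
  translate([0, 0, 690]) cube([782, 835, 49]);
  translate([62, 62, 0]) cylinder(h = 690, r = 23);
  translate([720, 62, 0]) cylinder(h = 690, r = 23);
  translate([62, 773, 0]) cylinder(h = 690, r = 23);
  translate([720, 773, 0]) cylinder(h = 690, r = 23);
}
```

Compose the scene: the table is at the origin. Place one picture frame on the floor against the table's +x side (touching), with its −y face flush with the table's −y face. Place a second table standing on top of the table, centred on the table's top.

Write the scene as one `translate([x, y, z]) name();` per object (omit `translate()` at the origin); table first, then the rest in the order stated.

table();
translate([1226, 0, 0]) picture_frame();
translate([222, 39, 728]) table_2();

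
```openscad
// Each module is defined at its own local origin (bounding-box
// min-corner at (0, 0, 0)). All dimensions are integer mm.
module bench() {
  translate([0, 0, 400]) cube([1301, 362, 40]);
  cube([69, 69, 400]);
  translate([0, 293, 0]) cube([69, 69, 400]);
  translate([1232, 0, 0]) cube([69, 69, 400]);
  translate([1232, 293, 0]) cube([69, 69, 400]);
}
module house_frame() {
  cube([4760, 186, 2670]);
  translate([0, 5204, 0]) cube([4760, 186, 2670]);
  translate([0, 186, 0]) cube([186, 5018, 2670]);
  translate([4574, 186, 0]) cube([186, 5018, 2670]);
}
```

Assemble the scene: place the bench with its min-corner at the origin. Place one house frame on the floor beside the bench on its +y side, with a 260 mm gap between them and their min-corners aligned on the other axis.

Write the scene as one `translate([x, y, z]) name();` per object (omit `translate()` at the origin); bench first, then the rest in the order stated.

bench();
translate([0, 622, 0]) house_frame();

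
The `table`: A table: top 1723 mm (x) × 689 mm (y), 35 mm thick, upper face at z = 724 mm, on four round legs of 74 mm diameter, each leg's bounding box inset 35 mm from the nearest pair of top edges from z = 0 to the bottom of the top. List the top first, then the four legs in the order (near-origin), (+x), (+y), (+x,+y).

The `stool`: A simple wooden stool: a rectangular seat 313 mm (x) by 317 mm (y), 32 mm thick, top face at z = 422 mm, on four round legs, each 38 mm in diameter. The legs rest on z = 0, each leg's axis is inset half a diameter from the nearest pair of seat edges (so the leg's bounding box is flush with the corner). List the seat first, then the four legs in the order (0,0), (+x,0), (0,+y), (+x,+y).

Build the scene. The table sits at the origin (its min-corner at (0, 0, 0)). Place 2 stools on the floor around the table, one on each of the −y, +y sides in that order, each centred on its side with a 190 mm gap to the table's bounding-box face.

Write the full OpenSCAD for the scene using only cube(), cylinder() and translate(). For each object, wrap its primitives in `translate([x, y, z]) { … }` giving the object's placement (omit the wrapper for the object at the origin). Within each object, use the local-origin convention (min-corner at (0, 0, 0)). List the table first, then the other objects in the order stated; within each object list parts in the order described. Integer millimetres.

translate([0, 0, 689]) cube([1723, 689, 35]);
translate([72, 72, 0]) cylinder(h = 689, r = 37);
translate([1651, 72, 0]) cylinder(h = 689, r = 37);
translate([72, 617, 0]) cylinder(h = 689, r = 37);
translate([1651, 617, 0]) cylinder(h = 689, r = 37);
translate([705, -507, 0]) {
  translate([0, 0, 390]) cube([313, 317, 32]);
  translate([19, 19, 0]) cylinder(h = 390, r = 19);
  translate([294, 19, 0]) cylinder(h = 390, r = 19);
  translate([19, 298, 0]) cylinder(h = 390, r = 19);
  translate([294, 298, 0]) cylinder(h = 390, r = 19);
}
translate([705, 879, 0]) {
  translate([0, 0, 390]) cube([313, 317, 32]);
  translate([19, 19, 0]) cylinder(h = 390, r = 19);
  translate([294, 19, 0]) cylinder(h = 390, r = 19);
  translate([19, 298, 0]) cylinder(h = 390, r = 19);
  translate([294, 298, 0]) cylinder(h = 390, r = 19);
}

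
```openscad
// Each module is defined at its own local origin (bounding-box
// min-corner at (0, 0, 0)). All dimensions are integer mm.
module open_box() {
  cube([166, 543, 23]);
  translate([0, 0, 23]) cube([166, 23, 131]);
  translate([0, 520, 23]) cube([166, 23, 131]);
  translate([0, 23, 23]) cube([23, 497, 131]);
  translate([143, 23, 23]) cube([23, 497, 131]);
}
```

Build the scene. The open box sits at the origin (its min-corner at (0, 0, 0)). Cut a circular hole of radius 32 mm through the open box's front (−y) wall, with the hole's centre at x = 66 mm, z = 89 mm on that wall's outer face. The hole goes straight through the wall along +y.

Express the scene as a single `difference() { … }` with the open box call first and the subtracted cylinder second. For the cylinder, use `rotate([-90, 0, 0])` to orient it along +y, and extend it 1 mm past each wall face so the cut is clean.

difference() {
  open_box();
  translate([66, -1, 89]) rotate([-90, 0, 0]) cylinder(h = 25, r = 32);
}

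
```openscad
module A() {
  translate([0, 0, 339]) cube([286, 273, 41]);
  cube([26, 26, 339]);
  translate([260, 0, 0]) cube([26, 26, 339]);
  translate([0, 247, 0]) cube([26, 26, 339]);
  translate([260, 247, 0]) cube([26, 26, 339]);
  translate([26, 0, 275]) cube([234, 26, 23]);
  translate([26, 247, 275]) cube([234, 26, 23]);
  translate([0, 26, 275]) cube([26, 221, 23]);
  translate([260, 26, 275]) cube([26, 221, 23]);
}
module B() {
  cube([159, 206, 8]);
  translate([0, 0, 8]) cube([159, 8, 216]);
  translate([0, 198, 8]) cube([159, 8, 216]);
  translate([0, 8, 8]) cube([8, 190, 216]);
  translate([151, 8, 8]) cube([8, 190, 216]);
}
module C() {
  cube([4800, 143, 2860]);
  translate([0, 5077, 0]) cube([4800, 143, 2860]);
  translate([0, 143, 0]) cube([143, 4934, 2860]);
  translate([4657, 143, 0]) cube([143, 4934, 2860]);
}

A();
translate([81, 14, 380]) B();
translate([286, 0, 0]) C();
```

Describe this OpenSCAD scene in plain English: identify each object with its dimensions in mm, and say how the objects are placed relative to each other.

A is a four-legged stool. The seat is 286×273 mm, 41 mm thick, top at z = 380 mm. It stands on four square legs, each 26×26 mm in cross-section, from z = 0 to the seat underside, each flush with a corner of the seat. Four stretchers, 26 mm wide and 23 mm tall, connect adjacent legs with their undersides at z = 275 mm, each running between the inner faces of the legs it joins and aligned with the legs' outer faces on the other axis.

B is an open storage box with external size 159×206×224 mm and wall thickness 8 mm (the base is also 8 mm thick). The base covers the whole footprint; the four walls stand on the base, with the y-facing walls full-width and the x-facing walls fitting between their inner faces.

C is a box-shaped house frame (walls only): outside footprint 4800×5220 mm, wall height 2860 mm, wall thickness 143 mm. The two y-facing walls run the full x-width; the two x-facing walls fit between the inner faces of the y-facing walls.

The open box is on top of the stool. The house frame is against the stool's +x side, with their −y faces flush.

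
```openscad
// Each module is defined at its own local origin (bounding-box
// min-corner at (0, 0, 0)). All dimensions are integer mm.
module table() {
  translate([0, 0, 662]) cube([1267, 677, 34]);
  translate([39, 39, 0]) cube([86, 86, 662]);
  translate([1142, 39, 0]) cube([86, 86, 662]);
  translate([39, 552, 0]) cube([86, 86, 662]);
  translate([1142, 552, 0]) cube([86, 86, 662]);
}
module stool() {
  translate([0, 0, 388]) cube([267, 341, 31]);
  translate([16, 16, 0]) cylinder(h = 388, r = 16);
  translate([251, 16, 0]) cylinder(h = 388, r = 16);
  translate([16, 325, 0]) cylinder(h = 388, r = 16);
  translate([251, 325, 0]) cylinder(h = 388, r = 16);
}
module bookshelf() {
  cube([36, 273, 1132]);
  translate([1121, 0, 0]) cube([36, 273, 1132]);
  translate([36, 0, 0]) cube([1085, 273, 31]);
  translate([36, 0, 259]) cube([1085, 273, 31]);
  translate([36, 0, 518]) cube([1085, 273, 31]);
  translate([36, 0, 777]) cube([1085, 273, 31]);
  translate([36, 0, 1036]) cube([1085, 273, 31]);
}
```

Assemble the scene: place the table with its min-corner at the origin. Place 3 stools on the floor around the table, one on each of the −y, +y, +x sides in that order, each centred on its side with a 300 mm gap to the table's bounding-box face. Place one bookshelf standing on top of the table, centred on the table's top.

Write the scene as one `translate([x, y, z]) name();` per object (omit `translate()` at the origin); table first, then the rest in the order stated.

table();
translate([500, -641, 0]) stool();
translate([500, 977, 0]) stool();
translate([1567, 168, 0]) stool();
translate([55, 202, 696]) bookshelf();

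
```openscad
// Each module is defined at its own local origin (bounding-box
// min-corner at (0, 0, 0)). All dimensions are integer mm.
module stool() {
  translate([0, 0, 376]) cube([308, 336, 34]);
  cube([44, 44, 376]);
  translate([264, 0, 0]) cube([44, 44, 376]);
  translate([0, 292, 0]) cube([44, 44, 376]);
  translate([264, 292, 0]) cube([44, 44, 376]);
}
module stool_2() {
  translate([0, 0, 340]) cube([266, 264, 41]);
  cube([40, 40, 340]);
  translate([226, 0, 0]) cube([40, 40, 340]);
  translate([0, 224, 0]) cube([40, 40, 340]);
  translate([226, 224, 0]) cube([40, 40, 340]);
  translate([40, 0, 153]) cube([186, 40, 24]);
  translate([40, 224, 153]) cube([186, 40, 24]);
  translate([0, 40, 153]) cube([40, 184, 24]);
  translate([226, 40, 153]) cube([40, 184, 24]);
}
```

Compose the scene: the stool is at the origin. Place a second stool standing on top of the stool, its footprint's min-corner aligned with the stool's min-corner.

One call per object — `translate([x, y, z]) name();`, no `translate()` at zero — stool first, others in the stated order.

stool();
translate([0, 0, 410]) stool_2();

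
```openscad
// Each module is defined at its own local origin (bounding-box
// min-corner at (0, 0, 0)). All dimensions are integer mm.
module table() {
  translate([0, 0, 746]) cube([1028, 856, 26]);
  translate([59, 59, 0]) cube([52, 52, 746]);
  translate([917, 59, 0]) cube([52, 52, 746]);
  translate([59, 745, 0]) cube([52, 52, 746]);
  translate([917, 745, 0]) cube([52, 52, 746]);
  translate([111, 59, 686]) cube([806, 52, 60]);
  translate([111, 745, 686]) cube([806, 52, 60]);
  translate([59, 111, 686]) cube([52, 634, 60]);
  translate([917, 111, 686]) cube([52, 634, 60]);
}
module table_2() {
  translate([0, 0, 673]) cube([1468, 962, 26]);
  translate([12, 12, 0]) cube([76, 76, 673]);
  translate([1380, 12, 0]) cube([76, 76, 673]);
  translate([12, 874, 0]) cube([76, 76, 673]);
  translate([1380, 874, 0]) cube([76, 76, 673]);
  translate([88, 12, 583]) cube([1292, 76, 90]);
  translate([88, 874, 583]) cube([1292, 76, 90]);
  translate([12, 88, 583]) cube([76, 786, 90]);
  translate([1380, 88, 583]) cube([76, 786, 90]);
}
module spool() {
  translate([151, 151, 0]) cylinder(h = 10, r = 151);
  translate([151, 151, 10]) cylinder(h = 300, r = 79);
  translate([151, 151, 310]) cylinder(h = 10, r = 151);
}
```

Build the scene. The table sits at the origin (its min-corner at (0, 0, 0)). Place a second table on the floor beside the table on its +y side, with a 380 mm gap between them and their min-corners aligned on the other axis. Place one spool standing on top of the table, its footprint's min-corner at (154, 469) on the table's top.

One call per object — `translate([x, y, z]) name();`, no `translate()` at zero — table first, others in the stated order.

table();
translate([0, 1236, 0]) table_2();
translate([154, 469, 772]) spool();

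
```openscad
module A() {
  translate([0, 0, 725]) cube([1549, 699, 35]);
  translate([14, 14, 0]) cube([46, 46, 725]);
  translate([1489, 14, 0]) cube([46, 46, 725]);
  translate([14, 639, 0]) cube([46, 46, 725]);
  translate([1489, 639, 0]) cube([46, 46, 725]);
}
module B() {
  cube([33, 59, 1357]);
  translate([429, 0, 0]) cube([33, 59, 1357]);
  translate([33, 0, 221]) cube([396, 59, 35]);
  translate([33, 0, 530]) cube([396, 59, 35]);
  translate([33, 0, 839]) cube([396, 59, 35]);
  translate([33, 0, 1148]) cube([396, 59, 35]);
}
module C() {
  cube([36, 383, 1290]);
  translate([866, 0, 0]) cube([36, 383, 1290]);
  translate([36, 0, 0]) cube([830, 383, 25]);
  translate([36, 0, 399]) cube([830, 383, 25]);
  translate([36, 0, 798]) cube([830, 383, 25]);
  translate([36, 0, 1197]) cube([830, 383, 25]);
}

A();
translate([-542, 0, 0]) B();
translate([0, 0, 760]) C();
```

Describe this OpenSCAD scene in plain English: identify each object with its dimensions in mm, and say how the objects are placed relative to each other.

A is a table with a 1549×699 mm rectangular top, 35 mm thick, top surface at z = 760 mm, supported by four 46×46 mm square legs, each inset 14 mm from the nearest pair of top edges, running from the floor.

B is a wooden ladder with two side rails of 33×59 mm section and 1357 mm height, set 462 mm apart overall. Between them run 4 rectangular rungs (59 mm deep, 35 mm thick), front faces flush with the rails' −y face. The bottom of the first rung is 221 mm above the floor and each subsequent rung is 309 mm higher than the one below.

C is an open bookshelf. Two side panels, each 36 mm thick, 383 mm deep and 1290 mm tall, stand 902 mm apart (outside-to-outside). Between them sit 4 shelves, each 25 mm thick and 383 mm deep, spanning the full gap between the sides. The bottom shelf rests on the floor (its underside at z = 0) and the clear gap between one shelf's top and the next shelf's underside is 374 mm.

The ladder is on the floor beside the table on its −x side. The bookshelf is on top of the table.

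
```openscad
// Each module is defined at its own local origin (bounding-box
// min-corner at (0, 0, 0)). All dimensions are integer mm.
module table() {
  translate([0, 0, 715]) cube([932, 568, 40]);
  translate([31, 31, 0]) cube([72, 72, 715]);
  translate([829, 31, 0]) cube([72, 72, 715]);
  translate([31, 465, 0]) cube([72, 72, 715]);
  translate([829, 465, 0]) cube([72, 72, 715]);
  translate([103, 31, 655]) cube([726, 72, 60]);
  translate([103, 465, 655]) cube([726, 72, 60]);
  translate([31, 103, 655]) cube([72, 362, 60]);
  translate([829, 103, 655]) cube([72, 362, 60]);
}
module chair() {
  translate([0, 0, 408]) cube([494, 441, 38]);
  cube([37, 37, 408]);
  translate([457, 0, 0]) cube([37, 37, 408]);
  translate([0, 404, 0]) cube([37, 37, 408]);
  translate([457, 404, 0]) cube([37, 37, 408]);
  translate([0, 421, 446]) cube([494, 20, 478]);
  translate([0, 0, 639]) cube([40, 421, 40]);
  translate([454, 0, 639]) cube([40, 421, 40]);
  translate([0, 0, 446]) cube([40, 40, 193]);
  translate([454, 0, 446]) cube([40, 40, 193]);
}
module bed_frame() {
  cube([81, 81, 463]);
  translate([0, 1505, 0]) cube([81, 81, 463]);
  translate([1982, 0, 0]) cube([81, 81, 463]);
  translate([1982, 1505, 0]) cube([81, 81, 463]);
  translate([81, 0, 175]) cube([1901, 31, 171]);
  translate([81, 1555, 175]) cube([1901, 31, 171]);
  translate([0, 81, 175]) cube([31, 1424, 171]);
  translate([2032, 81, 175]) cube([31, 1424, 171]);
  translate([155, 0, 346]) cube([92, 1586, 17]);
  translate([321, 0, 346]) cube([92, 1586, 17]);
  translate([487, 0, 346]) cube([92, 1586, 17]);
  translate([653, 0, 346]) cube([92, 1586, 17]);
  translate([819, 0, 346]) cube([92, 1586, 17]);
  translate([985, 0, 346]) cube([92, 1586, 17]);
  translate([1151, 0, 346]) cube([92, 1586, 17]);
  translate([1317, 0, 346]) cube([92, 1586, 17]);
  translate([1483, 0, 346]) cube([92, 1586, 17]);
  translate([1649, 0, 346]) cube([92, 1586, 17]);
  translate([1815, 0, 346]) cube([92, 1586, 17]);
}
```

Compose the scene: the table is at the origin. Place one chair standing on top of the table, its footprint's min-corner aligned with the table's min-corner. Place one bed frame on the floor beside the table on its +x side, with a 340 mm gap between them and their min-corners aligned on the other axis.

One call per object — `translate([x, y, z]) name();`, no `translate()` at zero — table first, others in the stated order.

table();
translate([0, 0, 755]) chair();
translate([1272, 0, 0]) bed_frame();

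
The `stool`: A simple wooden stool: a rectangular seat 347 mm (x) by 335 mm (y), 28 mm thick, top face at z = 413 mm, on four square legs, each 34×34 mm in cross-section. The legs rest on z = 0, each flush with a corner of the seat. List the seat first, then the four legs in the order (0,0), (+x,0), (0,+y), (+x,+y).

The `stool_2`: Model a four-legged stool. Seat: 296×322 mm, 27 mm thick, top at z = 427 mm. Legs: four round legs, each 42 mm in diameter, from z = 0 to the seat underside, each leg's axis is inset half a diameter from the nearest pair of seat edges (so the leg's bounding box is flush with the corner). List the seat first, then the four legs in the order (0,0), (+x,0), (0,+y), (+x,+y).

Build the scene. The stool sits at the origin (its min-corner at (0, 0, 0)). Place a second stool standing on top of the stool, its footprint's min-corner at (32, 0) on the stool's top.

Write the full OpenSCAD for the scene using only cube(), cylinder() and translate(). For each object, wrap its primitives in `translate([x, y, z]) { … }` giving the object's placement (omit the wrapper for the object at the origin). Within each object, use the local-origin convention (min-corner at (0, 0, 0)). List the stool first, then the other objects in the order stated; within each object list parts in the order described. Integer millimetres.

translate([0, 0, 385]) cube([347, 335, 28]);
cube([34, 34, 385]);
translate([313, 0, 0]) cube([34, 34, 385]);
translate([0, 301, 0]) cube([34, 34, 385]);
translate([313, 301, 0]) cube([34, 34, 385]);
translate([32, 0, 413]) {
  translate([0, 0, 400]) cube([296, 322, 27]);
  translate([21, 21, 0]) cylinder(h = 400, r = 21);
  translate([275, 21, 0]) cylinder(h = 400, r = 21);
  translate([21, 301, 0]) cylinder(h = 400, r = 21);
  translate([275, 301, 0]) cylinder(h = 400, r = 21);
}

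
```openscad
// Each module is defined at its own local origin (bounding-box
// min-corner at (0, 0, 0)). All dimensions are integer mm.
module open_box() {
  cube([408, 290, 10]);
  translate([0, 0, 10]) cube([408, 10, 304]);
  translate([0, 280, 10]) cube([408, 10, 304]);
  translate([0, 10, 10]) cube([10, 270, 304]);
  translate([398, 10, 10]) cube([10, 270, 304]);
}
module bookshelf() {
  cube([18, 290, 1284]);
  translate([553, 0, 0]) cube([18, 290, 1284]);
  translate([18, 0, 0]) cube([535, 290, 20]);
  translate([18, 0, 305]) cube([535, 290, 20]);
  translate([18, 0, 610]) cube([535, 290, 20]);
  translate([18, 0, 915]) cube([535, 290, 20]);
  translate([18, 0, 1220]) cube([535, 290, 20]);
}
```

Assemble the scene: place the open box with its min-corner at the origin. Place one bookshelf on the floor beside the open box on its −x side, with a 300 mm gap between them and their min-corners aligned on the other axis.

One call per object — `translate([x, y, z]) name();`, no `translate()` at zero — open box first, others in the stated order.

open_box();
translate([-871, 0, 0]) bookshelf();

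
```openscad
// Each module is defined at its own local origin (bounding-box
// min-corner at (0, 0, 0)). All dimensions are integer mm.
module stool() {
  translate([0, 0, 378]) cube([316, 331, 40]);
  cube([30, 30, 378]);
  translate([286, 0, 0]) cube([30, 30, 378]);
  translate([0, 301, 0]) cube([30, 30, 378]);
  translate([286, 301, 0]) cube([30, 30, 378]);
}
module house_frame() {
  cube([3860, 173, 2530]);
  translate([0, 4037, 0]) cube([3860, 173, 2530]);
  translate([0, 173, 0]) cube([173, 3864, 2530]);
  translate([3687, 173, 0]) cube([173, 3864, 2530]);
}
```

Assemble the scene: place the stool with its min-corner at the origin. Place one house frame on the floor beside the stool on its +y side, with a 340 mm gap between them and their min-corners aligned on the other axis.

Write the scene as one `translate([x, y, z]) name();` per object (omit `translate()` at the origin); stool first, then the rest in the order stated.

stool();
translate([0, 671, 0]) house_frame();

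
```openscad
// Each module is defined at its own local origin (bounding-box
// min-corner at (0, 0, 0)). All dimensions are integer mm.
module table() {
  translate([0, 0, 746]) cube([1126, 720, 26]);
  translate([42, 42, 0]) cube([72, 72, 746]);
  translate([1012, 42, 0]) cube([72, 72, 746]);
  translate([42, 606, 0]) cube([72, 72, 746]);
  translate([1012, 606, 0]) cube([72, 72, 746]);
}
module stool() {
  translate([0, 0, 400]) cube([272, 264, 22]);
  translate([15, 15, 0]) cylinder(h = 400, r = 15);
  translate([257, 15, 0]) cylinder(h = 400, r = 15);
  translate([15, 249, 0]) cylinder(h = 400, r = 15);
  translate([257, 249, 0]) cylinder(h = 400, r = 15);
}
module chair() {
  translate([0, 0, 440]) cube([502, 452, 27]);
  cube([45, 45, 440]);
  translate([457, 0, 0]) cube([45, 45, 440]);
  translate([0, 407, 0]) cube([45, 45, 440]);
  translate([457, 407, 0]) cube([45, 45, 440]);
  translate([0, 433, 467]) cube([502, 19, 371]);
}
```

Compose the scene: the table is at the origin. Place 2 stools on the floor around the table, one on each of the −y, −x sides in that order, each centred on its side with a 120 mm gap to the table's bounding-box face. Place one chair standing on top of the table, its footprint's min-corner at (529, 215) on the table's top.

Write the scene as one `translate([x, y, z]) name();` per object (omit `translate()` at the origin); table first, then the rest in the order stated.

table();
translate([427, -384, 0]) stool();
translate([-392, 228, 0]) stool();
translate([529, 215, 772]) chair();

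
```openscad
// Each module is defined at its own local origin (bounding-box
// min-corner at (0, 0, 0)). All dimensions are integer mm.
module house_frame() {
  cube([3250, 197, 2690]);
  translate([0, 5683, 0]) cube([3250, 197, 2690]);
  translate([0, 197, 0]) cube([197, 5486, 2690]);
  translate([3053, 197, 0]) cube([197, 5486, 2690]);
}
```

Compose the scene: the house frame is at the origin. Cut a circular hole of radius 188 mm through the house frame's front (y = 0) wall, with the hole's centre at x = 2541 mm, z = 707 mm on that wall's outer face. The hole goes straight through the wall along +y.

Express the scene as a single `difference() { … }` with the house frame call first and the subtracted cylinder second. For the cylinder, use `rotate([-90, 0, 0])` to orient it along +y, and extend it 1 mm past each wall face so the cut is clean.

difference() {
  house_frame();
  translate([2541, -1, 707]) rotate([-90, 0, 0]) cylinder(h = 199, r = 188);
}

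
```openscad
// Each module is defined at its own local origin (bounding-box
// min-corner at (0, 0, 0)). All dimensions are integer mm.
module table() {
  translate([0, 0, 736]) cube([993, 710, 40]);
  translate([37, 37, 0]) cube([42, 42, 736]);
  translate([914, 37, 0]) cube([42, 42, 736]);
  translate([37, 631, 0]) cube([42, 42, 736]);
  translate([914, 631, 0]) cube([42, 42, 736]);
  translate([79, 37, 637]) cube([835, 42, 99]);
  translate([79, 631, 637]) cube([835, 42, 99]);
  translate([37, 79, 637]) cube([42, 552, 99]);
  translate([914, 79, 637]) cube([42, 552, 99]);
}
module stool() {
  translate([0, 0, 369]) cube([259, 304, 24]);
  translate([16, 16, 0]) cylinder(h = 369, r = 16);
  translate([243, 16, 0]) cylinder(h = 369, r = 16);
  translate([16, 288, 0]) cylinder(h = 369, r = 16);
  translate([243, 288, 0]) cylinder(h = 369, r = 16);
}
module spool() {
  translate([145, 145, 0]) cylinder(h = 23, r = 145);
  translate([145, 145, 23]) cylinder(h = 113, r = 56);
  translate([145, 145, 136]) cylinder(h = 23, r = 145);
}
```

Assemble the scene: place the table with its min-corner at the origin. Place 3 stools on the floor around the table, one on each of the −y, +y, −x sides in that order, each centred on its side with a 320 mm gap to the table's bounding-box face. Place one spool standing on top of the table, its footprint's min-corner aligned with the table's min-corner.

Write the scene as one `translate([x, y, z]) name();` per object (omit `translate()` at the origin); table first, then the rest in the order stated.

table();
translate([367, -624, 0]) stool();
translate([367, 1030, 0]) stool();
translate([-579, 203, 0]) stool();
translate([0, 0, 776]) spool();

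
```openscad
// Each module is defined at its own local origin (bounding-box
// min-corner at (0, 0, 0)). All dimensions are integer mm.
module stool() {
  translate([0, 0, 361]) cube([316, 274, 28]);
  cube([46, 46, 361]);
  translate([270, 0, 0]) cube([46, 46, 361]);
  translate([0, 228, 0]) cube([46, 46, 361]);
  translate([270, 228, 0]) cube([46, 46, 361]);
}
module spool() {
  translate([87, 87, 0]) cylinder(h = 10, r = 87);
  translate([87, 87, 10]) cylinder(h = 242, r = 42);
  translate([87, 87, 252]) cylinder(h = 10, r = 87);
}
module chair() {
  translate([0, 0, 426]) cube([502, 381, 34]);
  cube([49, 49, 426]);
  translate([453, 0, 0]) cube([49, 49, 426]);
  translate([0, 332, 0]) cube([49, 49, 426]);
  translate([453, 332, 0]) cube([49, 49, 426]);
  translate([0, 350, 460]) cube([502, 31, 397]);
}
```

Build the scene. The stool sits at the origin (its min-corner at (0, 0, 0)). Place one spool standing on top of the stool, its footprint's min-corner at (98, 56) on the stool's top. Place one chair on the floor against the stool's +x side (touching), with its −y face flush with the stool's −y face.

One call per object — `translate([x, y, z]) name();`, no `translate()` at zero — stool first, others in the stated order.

stool();
translate([98, 56, 389]) spool();
translate([316, 0, 0]) chair();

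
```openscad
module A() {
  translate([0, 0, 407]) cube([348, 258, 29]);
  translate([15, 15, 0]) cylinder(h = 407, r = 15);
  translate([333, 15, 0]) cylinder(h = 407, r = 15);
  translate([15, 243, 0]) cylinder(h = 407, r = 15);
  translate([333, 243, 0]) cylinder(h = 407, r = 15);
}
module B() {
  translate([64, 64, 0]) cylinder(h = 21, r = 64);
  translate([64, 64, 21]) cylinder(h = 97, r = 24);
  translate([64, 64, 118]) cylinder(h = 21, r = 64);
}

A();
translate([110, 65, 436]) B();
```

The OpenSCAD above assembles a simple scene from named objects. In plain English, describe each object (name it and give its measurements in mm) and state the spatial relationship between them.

A is a four-legged stool. The seat is 348×258 mm, 29 mm thick, top at z = 436 mm. It stands on four round legs, each 30 mm in diameter, from z = 0 to the seat underside, each leg's axis is inset half a diameter from the nearest pair of seat edges (so the leg's bounding box is flush with the corner).

B is a spool: two coaxial disc flanges of radius 64 mm and thickness 21 mm, joined by a core cylinder of radius 24 mm and height 97 mm. The lower flange rests on z = 0 and the three cylinders share a vertical axis.

The spool is on top of the stool, centred.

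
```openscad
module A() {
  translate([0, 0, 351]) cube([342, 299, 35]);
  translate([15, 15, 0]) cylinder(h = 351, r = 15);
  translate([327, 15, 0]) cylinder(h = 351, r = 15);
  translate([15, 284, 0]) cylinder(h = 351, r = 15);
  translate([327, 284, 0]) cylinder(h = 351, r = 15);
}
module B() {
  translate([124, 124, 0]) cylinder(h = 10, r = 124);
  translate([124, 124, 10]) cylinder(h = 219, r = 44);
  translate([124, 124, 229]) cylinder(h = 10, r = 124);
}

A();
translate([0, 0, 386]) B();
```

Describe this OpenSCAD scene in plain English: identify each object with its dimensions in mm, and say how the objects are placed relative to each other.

A is a four-legged stool. The seat is a 342×299×35 mm slab whose top surface is at z = 386 mm; four round legs, each 30 mm in diameter, run from the floor (z = 0) to the underside of the seat, each leg's axis is inset half a diameter from the nearest pair of seat edges (so the leg's bounding box is flush with the corner).

B is a spool: two coaxial disc flanges of radius 124 mm and thickness 10 mm, joined by a core cylinder of radius 44 mm and height 219 mm. The lower flange rests on z = 0 and the three cylinders share a vertical axis.

The spool is on top of the stool.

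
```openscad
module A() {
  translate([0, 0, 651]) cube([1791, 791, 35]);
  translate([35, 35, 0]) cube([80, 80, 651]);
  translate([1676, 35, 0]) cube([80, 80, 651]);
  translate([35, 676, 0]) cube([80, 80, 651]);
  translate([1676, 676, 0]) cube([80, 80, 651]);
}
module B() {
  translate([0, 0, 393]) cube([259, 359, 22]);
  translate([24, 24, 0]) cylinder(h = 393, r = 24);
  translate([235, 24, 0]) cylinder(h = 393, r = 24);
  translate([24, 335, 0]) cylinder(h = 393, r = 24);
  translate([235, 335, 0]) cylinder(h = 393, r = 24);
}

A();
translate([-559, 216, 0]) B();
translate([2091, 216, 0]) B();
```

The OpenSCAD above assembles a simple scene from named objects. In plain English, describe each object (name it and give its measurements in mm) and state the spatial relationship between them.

A is a rectangular dining table. The top is 1791×791×35 mm with its upper surface at z = 686 mm. It stands on four 80×80 mm square legs, each inset 35 mm from the nearest pair of top edges, running from the floor to the underside of the top.

B is a four-legged stool. The seat is 259×359 mm, 22 mm thick, top at z = 415 mm. It stands on four round legs, each 48 mm in diameter, from z = 0 to the seat underside, each leg's axis is inset half a diameter from the nearest pair of seat edges (so the leg's bounding box is flush with the corner).

Two stools sit around the table at the −x, +x sides.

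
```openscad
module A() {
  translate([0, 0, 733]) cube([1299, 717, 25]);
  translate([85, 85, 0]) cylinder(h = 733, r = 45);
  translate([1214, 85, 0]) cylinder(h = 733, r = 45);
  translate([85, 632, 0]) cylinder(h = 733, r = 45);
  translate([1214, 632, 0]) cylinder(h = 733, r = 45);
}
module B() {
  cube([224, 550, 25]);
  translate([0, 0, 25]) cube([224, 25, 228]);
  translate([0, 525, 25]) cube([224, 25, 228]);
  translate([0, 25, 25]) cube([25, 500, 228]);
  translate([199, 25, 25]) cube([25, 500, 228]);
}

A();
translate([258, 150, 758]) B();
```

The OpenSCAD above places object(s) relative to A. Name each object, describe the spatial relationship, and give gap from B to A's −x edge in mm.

The open box's min-x is at 258; the table's min-x is 0; gap = 258 mm.

A is a table. B is an open box. The open box is on top of the table. The gap from the open box to the table's −x edge is 258 mm.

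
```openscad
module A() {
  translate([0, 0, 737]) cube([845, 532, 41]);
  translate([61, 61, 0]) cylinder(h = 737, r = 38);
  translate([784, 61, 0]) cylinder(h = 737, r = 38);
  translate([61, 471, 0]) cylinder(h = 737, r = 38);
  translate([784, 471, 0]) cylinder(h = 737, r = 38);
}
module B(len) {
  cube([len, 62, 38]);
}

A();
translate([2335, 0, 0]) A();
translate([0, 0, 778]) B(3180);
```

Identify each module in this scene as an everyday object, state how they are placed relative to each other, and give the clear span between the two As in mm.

Second table starts at x = 2335; first ends at x = 845; clear span = 2335 − 845 = 1490 mm.

A is a table. B is a beam. A beam spans the tops of two tables. The clear span between the two tables is 1490 mm.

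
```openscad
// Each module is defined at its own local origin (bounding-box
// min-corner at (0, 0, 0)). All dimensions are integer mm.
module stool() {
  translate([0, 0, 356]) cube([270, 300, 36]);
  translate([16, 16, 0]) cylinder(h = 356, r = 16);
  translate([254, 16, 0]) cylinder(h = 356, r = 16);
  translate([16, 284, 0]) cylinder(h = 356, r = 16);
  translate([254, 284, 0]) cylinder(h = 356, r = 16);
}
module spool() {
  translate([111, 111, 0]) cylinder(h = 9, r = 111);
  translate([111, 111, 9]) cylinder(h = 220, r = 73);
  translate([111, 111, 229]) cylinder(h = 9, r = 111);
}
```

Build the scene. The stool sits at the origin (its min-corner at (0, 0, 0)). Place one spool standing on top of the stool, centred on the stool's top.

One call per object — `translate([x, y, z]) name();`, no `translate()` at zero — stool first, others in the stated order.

stool();
translate([24, 39, 392]) spool();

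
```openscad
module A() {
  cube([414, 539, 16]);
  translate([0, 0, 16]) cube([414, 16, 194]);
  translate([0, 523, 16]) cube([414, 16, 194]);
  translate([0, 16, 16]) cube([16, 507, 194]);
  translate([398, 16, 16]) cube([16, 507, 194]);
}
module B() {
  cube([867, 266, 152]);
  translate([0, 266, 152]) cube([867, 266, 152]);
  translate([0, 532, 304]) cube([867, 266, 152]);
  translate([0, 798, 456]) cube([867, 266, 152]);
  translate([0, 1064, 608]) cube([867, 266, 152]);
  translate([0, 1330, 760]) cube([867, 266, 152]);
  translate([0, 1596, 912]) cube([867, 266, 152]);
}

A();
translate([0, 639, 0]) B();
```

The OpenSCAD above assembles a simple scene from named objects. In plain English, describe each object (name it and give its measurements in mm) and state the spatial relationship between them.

A is an open storage box with external size 414×539×210 mm and wall thickness 16 mm (the base is also 16 mm thick). The base covers the whole footprint; the four walls stand on the base, with the y-facing walls full-width and the x-facing walls fitting between their inner faces.

B is a straight staircase of 7 solid steps. Each step is 867 mm wide (x), 266 mm deep (y, the going) and 152 mm tall (the rise). The first step rests on the floor; each subsequent step sits one going further in +y and one rise higher in +z, directly behind and above the previous step with no overlap.

The staircase is on the floor beside the open box on its +y side.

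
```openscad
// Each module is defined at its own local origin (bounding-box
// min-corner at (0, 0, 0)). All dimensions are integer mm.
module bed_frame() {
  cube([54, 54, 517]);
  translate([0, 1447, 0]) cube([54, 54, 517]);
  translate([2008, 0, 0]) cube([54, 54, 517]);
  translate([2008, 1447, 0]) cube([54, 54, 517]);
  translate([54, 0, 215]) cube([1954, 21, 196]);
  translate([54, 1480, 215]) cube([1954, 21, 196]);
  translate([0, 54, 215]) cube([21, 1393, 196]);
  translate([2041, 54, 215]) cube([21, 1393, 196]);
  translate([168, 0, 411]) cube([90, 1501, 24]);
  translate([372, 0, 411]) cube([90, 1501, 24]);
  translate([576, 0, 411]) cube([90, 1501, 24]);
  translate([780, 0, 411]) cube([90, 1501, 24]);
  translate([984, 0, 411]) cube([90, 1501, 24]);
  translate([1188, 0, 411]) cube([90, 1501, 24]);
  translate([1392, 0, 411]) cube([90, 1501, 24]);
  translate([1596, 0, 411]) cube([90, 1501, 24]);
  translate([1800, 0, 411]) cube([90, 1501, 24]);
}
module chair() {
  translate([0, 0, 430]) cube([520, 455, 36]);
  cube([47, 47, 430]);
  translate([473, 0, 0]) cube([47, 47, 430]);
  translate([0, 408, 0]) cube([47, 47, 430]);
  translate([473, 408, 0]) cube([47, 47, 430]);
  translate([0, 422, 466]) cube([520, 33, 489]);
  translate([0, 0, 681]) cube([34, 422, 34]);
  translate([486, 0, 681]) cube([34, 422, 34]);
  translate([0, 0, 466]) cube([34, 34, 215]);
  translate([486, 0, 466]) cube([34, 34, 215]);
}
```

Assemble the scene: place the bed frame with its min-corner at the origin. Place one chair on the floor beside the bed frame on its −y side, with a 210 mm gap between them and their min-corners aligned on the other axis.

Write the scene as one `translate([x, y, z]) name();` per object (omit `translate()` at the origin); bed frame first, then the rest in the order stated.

bed_frame();
translate([0, -665, 0]) chair();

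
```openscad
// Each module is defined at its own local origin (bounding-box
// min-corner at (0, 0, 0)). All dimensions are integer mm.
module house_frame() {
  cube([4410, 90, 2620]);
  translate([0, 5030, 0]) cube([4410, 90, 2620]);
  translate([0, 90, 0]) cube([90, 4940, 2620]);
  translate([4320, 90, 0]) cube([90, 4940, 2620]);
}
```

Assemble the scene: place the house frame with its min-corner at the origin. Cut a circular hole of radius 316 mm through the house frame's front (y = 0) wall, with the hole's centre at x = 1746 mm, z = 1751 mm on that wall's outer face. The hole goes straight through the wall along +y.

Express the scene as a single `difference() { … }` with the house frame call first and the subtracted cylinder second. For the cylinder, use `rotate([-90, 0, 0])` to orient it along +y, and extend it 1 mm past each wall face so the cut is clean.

difference() {
  house_frame();
  translate([1746, -1, 1751]) rotate([-90, 0, 0]) cylinder(h = 92, r = 316);
}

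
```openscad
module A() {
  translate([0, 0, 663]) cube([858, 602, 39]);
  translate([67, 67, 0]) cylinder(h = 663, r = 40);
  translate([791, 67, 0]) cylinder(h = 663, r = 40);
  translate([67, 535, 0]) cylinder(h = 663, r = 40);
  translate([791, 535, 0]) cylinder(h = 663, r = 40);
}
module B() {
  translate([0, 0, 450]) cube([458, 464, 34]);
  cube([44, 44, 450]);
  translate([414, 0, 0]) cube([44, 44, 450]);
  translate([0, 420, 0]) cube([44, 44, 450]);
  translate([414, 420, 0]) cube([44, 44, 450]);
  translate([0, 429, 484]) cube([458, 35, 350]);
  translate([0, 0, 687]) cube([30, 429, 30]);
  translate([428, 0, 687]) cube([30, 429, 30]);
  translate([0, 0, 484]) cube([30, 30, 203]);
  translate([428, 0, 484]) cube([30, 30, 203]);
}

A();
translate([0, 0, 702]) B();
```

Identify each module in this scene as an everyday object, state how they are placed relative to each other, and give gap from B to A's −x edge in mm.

A is a table. B is a chair. The chair is on top of the table. The gap from the chair to the table's −x edge is 0 mm.

The chair's min-x is at 0; the table's min-x is 0; gap = 0 mm.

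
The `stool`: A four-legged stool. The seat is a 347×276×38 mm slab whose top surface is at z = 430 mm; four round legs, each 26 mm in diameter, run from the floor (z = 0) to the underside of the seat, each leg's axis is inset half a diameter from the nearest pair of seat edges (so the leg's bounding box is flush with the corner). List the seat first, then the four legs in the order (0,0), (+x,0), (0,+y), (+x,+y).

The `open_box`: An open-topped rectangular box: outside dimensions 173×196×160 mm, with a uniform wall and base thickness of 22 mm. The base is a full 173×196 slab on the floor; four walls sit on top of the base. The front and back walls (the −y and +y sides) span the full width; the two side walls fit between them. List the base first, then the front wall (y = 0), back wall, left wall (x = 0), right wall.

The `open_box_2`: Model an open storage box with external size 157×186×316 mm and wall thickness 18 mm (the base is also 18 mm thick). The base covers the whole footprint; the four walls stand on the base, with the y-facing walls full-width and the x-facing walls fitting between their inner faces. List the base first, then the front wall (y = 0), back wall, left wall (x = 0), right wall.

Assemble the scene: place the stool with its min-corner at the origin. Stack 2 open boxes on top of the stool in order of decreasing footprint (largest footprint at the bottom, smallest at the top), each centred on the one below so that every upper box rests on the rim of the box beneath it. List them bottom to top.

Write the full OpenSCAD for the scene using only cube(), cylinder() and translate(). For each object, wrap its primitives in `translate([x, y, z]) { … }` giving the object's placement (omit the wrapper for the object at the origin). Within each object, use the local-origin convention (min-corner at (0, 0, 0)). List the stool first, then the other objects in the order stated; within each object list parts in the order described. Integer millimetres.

translate([0, 0, 392]) cube([347, 276, 38]);
translate([13, 13, 0]) cylinder(h = 392, r = 13);
translate([334, 13, 0]) cylinder(h = 392, r = 13);
translate([13, 263, 0]) cylinder(h = 392, r = 13);
translate([334, 263, 0]) cylinder(h = 392, r = 13);
translate([87, 40, 430]) {
  cube([173, 196, 22]);
  translate([0, 0, 22]) cube([173, 22, 138]);
  translate([0, 174, 22]) cube([173, 22, 138]);
  translate([0, 22, 22]) cube([22, 152, 138]);
  translate([151, 22, 22]) cube([22, 152, 138]);
}
translate([95, 45, 590]) {
  cube([157, 186, 18]);
  translate([0, 0, 18]) cube([157, 18, 298]);
  translate([0, 168, 18]) cube([157, 18, 298]);
  translate([0, 18, 18]) cube([18, 150, 298]);
  translate([139, 18, 18]) cube([18, 150, 298]);
}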